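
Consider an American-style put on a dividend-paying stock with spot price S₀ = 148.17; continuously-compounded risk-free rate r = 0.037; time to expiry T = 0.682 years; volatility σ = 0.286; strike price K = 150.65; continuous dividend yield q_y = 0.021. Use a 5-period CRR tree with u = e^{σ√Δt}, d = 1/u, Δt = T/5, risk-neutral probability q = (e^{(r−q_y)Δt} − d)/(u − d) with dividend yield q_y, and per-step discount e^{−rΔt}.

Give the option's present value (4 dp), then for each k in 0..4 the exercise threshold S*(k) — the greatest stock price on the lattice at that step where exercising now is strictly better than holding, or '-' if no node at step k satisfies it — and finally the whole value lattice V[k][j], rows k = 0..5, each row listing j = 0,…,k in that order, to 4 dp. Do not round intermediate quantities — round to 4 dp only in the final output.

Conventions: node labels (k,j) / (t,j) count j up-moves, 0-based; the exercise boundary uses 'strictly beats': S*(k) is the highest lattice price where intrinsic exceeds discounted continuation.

params: Δt=0.13640 u=1.11141 d=0.89976 q=0.48394 e^(-rΔt)=0.99497
t_5 payoffs: 63.2734 42.7203 17.3325 0.0000 0.0000 0.0000
t_4: node(4,0) S=97.1109 payoff=53.5391 vs cont=53.0585 → 53.5391 [stop]  node(4,1) S=119.9539 payoff=30.6961 vs cont=30.2809 → 30.6961 [stop]  node(4,2) S=148.1700 payoff=2.4800 vs cont=8.8996 → 8.8996 [wait]  node(4,3) S=183.0233 payoff=0.0000 vs cont=0.0000 → 0.0000 [wait]  node(4,4) S=226.0750 payoff=0.0000 vs cont=0.0000 → 0.0000 [wait]  ⇒ S*(4)=119.9539
t_3: node(3,0) S=107.9297 payoff=42.7203 vs cont=42.2706 → 42.7203 [stop]  node(3,1) S=133.3175 payoff=17.3325 vs cont=20.0465 → 20.0465 [wait]  node(3,2) S=164.6771 payoff=0.0000 vs cont=4.5696 → 4.5696 [wait]  node(3,3) S=203.4133 payoff=0.0000 vs cont=0.0000 → 0.0000 [wait]  ⇒ S*(3)=107.9297
t_2: node(2,0) S=119.9539 payoff=30.6961 vs cont=31.5877 → 31.5877 [wait]  node(2,1) S=148.1700 payoff=2.4800 vs cont=12.4934 → 12.4934 [wait]  node(2,2) S=183.0233 payoff=0.0000 vs cont=2.3463 → 2.3463 [wait]  ⇒ S*(2)=-
t_1: node(1,0) S=133.3175 payoff=17.3325 vs cont=22.2347 → 22.2347 [wait]  node(1,1) S=164.6771 payoff=0.0000 vs cont=7.5446 → 7.5446 [wait]  ⇒ S*(1)=-
t_0: node(0,0) S=148.1700 payoff=2.4800 vs cont=15.0494 → 15.0494 [wait]  ⇒ S*(0)=-

price = 15.0494
boundary = - - - 107.9297 119.9539
tree:
15.0494
22.2347 7.5446
31.5877 12.4934 2.3463
42.7203 20.0465 4.5696 0.0000
53.5391 30.6961 8.8996 0.0000 0.0000
63.2734 42.7203 17.3325 0.0000 0.0000 0.0000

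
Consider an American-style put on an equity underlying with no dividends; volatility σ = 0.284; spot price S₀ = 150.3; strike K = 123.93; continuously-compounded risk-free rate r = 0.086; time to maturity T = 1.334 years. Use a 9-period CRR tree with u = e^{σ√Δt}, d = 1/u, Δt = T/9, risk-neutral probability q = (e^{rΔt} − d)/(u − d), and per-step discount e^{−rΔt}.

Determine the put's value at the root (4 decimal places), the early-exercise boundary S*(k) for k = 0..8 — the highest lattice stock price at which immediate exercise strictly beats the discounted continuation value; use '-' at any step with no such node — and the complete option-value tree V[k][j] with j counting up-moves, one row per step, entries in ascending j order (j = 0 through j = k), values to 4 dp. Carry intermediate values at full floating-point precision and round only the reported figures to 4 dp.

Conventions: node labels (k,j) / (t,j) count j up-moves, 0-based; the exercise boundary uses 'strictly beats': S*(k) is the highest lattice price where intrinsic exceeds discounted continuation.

Δt=0.14822, u=1.11554, d=0.89643, q=0.53124, disc=e^(-rΔt)=0.98733
k=9 terminal: V=max(K-S,0) → 67.7488 54.0164 36.9274 15.6613 0.0000 0.0000 0.0000 0.0000 0.0000 0.0000
k=8: j=0 S=62.6724 intr=61.2576 cont=59.6879 V=61.2576[EX]; j=1 S=77.9915 intr=45.9385 cont=44.3688 V=45.9385[EX]; j=2 S=97.0550 intr=26.8750 cont=25.3053 V=26.8750[EX]; j=3 S=120.7781 intr=3.1519 cont=7.2484 V=7.2484[hold]; j=4 S=150.3000 intr=0.0000 cont=0.0000 V=0.0000[hold]; j=5 S=187.0379 intr=0.0000 cont=0.0000 V=0.0000[hold]; j=6 S=232.7557 intr=0.0000 cont=0.0000 V=0.0000[hold]; j=7 S=289.6482 intr=0.0000 cont=0.0000 V=0.0000[hold]; j=8 S=360.4471 intr=0.0000 cont=0.0000 V=0.0000[hold]  S*(8)=97.0550
k=7: j=0 S=69.9136 intr=54.0164 cont=52.4467 V=54.0164[EX]; j=1 S=87.0026 intr=36.9274 cont=35.3576 V=36.9274[EX]; j=2 S=108.2687 intr=15.6613 cont=16.2402 V=16.2402[hold]; j=3 S=134.7329 intr=0.0000 cont=3.3547 V=3.3547[hold]; j=4 S=167.6657 intr=0.0000 cont=0.0000 V=0.0000[hold]; j=5 S=208.6483 intr=0.0000 cont=0.0000 V=0.0000[hold]; j=6 S=259.6483 intr=0.0000 cont=0.0000 V=0.0000[hold]; j=7 S=323.1143 intr=0.0000 cont=0.0000 V=0.0000[hold]  S*(7)=87.0026
k=6: j=0 S=77.9915 intr=45.9385 cont=44.3688 V=45.9385[EX]; j=1 S=97.0550 intr=26.8750 cont=25.6090 V=26.8750[EX]; j=2 S=120.7781 intr=3.1519 cont=9.2759 V=9.2759[hold]; j=3 S=150.3000 intr=0.0000 cont=1.5526 V=1.5526[hold]; j=4 S=187.0379 intr=0.0000 cont=0.0000 V=0.0000[hold]; j=5 S=232.7557 intr=0.0000 cont=0.0000 V=0.0000[hold]; j=6 S=289.6482 intr=0.0000 cont=0.0000 V=0.0000[hold]  S*(6)=97.0550
k=5: j=0 S=87.0026 intr=36.9274 cont=35.3576 V=36.9274[EX]; j=1 S=108.2687 intr=15.6613 cont=17.3037 V=17.3037[hold]; j=2 S=134.7329 intr=0.0000 cont=5.1075 V=5.1075[hold]; j=3 S=167.6657 intr=0.0000 cont=0.7186 V=0.7186[hold]; j=4 S=208.6483 intr=0.0000 cont=0.0000 V=0.0000[hold]; j=5 S=259.6483 intr=0.0000 cont=0.0000 V=0.0000[hold]  S*(5)=87.0026
k=4: j=0 S=97.0550 intr=26.8750 cont=26.1668 V=26.8750[EX]; j=1 S=120.7781 intr=3.1519 cont=10.6875 V=10.6875[hold]; j=2 S=150.3000 intr=0.0000 cont=2.7408 V=2.7408[hold]; j=3 S=187.0379 intr=0.0000 cont=0.3326 V=0.3326[hold]; j=4 S=232.7557 intr=0.0000 cont=0.0000 V=0.0000[hold]  S*(4)=97.0550
k=3: j=0 S=108.2687 intr=15.6613 cont=18.0441 V=18.0441[hold]; j=1 S=134.7329 intr=0.0000 cont=6.3840 V=6.3840[hold]; j=2 S=167.6657 intr=0.0000 cont=1.4429 V=1.4429[hold]; j=3 S=208.6483 intr=0.0000 cont=0.1539 V=0.1539[hold]  S*(3)=-
k=2: j=0 S=120.7781 intr=3.1519 cont=11.6996 V=11.6996[hold]; j=1 S=150.3000 intr=0.0000 cont=3.7115 V=3.7115[hold]; j=2 S=187.0379 intr=0.0000 cont=0.7486 V=0.7486[hold]  S*(2)=-
k=1: j=0 S=134.7329 intr=0.0000 cont=7.3616 V=7.3616[hold]; j=1 S=167.6657 intr=0.0000 cont=2.1104 V=2.1104[hold]  S*(1)=-
k=0: j=0 S=150.3000 intr=0.0000 cont=4.5140 V=4.5140[hold]  S*(0)=-

price = 4.5140
boundary = - - - - 97.0550 87.0026 97.0550 87.0026 97.0550
tree:
4.5140
7.3616 2.1104
11.6996 3.7115 0.7486
18.0441 6.3840 1.4429 0.1539
26.8750 10.6875 2.7408 0.3326 0.0000
36.9274 17.3037 5.1075 0.7186 0.0000 0.0000
45.9385 26.8750 9.2759 1.5526 0.0000 0.0000 0.0000
54.0164 36.9274 16.2402 3.3547 0.0000 0.0000 0.0000 0.0000
61.2576 45.9385 26.8750 7.2484 0.0000 0.0000 0.0000 0.0000 0.0000
67.7488 54.0164 36.9274 15.6613 0.0000 0.0000 0.0000 0.0000 0.0000 0.0000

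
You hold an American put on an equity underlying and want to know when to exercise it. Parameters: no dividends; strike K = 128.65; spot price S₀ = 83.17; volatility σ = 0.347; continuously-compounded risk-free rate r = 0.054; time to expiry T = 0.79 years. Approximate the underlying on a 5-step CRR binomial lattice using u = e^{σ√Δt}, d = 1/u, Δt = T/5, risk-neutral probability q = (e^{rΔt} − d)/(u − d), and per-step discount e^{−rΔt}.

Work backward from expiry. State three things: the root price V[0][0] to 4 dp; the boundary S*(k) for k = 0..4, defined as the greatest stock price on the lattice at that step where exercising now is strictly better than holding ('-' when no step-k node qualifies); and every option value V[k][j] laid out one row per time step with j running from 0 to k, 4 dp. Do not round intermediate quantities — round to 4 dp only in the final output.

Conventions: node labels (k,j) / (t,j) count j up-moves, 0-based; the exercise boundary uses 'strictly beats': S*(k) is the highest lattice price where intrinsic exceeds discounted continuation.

price = 45.4800
boundary = 83.1700 72.4544 83.1700 95.4704 109.5900
tree:
45.4800
56.1956 33.3332
65.5307 45.4800 21.5921
73.6630 56.1956 33.1796 10.2155
80.7475 65.5307 45.4800 19.0600 1.4238
86.9193 73.6630 56.1956 33.1796 2.8522 0.0000

Δt=0.15800  u=1.14789  d=0.87116  q=0.49653  discount=0.99150
step 5 (expiry): payoffs max(K−S,0) = 86.9193 73.6630 56.1956 33.1796 2.8522 0.0000
step 4: (k=4,j=0): S=47.9025, K−S=80.7475, hold=79.6545 ⇒ V=80.7475 exercise | (k=4,j=1): S=63.1193, K−S=65.5307, hold=64.4377 ⇒ V=65.5307 exercise | (k=4,j=2): S=83.1700, K−S=45.4800, hold=44.3870 ⇒ V=45.4800 exercise | (k=4,j=3): S=109.5900, K−S=19.0600, hold=17.9670 ⇒ V=19.0600 exercise | (k=4,j=4): S=144.4027, K−S=0.0000, hold=1.4238 ⇒ V=1.4238 continue  boundary S*=109.5900
step 3: (k=3,j=0): S=54.9870, K−S=73.6630, hold=72.5700 ⇒ V=73.6630 exercise | (k=3,j=1): S=72.4544, K−S=56.1956, hold=55.1027 ⇒ V=56.1956 exercise | (k=3,j=2): S=95.4704, K−S=33.1796, hold=32.0866 ⇒ V=33.1796 exercise | (k=3,j=3): S=125.7978, K−S=2.8522, hold=10.2155 ⇒ V=10.2155 continue  boundary S*=95.4704
step 2: (k=2,j=0): S=63.1193, K−S=65.5307, hold=64.4377 ⇒ V=65.5307 exercise | (k=2,j=1): S=83.1700, K−S=45.4800, hold=44.3870 ⇒ V=45.4800 exercise | (k=2,j=2): S=109.5900, K−S=19.0600, hold=21.5921 ⇒ V=21.5921 continue  boundary S*=83.1700
step 1: (k=1,j=0): S=72.4544, K−S=56.1956, hold=55.1027 ⇒ V=56.1956 exercise | (k=1,j=1): S=95.4704, K−S=33.1796, hold=33.3332 ⇒ V=33.3332 continue  boundary S*=72.4544
step 0: (k=0,j=0): S=83.1700, K−S=45.4800, hold=44.4627 ⇒ V=45.4800 exercise  boundary S*=83.1700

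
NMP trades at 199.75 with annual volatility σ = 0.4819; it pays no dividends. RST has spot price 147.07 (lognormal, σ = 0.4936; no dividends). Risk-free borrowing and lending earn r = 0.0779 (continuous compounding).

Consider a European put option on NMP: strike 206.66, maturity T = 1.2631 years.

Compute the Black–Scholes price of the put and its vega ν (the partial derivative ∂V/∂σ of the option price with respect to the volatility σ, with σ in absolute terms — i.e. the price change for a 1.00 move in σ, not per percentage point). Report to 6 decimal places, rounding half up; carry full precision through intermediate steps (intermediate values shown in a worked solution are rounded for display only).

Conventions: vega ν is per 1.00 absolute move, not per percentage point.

price = 35.364372
ν = 83.012106

σ√T = 0.4819·√1.2631 = 0.541596
d₁ = (ln(S/K) + (r+σ²/2)T) / (σ√T) = (ln(199.75/206.66) + (0.0779+0.4819²/2)·1.2631) / 0.541596 = (-0.034008 + 0.245059) / 0.541596 = 0.389682
d₂ = d₁ − σ√T = 0.389682 − 0.541596 = -0.151914
e^{−rT} = 0.906290
N(−d₁) = 0.348386,  N(−d₂) = 0.560373
Put price V = K·e^{−rT}·N(−d₂) − S·N(−d₁) = 104.954432 − 69.590059 = 35.364372
φ(d₁) = (1/√(2π))·e^{−d₁²/2} = 0.369773
ν = S·φ(d₁)·√T = 83.012106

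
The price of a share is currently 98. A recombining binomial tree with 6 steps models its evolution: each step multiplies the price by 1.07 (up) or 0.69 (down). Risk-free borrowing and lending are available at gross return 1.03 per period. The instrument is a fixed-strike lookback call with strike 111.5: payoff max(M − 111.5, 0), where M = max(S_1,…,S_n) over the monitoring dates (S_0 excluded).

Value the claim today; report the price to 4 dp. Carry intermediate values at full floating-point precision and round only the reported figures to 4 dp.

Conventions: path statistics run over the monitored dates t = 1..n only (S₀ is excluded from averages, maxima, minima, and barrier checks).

Under the martingale measure an up-move has probability p* = 0.8947; value the claim as the probability-weighted average of per-path payoffs, discounted 6 periods at R = 1.03.
Enumerate all 2^6 = 64 price paths (U = up ×1.07, D = down ×0.69); each path with k up-moves has probability p*^k·(1−p*)^(6−k).
DDDDDD: M=67.6200, payoff=0.0000, prob=0.000001
UDDDDD: M=104.8600, payoff=0.0000, prob=0.000012
DUDDDD: M=72.3534, payoff=0.0000, prob=0.000012
UUDDDD: M=112.2002, payoff=0.7002, prob=0.000098
DDUDDD: M=67.6200, payoff=0.0000, prob=0.000012
UDUDDD: M=104.8600, payoff=0.0000, prob=0.000098
DUUDDD: M=77.4181, payoff=0.0000, prob=0.000098
UUUDDD: M=120.0542, payoff=8.5542, prob=0.000835
DDDUDD: M=67.6200, payoff=0.0000, prob=0.000012
UDDUDD: M=104.8600, payoff=0.0000, prob=0.000098
DUDUDD: M=72.3534, payoff=0.0000, prob=0.000098
UUDUDD: M=112.2002, payoff=0.7002, prob=0.000835
DDUUDD: M=67.6200, payoff=0.0000, prob=0.000098
UDUUDD: M=104.8600, payoff=0.0000, prob=0.000835
DUUUDD: M=82.8374, payoff=0.0000, prob=0.000835
UUUUDD: M=128.4580, payoff=16.9580, prob=0.007101
DDDDUD: M=67.6200, payoff=0.0000, prob=0.000012
UDDDUD: M=104.8600, payoff=0.0000, prob=0.000098
DUDDUD: M=72.3534, payoff=0.0000, prob=0.000098
UUDDUD: M=112.2002, payoff=0.7002, prob=0.000835
DDUDUD: M=67.6200, payoff=0.0000, prob=0.000098
UDUDUD: M=104.8600, payoff=0.0000, prob=0.000835
DUUDUD: M=77.4181, payoff=0.0000, prob=0.000835
UUUDUD: M=120.0542, payoff=8.5542, prob=0.007101
DDDUUD: M=67.6200, payoff=0.0000, prob=0.000098
UDDUUD: M=104.8600, payoff=0.0000, prob=0.000835
DUDUUD: M=72.3534, payoff=0.0000, prob=0.000835
UUDUUD: M=112.2002, payoff=0.7002, prob=0.007101
DDUUUD: M=67.6200, payoff=0.0000, prob=0.000835
UDUUUD: M=104.8600, payoff=0.0000, prob=0.007101
DUUUUD: M=88.6360, payoff=0.0000, prob=0.007101
UUUUUD: M=137.4501, payoff=25.9501, prob=0.060361
DDDDDU: M=67.6200, payoff=0.0000, prob=0.000012
UDDDDU: M=104.8600, payoff=0.0000, prob=0.000098
DUDDDU: M=72.3534, payoff=0.0000, prob=0.000098
UUDDDU: M=112.2002, payoff=0.7002, prob=0.000835
DDUDDU: M=67.6200, payoff=0.0000, prob=0.000098
UDUDDU: M=104.8600, payoff=0.0000, prob=0.000835
DUUDDU: M=77.4181, payoff=0.0000, prob=0.000835
UUUDDU: M=120.0542, payoff=8.5542, prob=0.007101
DDDUDU: M=67.6200, payoff=0.0000, prob=0.000098
UDDUDU: M=104.8600, payoff=0.0000, prob=0.000835
DUDUDU: M=72.3534, payoff=0.0000, prob=0.000835
UUDUDU: M=112.2002, payoff=0.7002, prob=0.007101
DDUUDU: M=67.6200, payoff=0.0000, prob=0.000835
UDUUDU: M=104.8600, payoff=0.0000, prob=0.007101
DUUUDU: M=82.8374, payoff=0.0000, prob=0.007101
UUUUDU: M=128.4580, payoff=16.9580, prob=0.060361
DDDDUU: M=67.6200, payoff=0.0000, prob=0.000098
UDDDUU: M=104.8600, payoff=0.0000, prob=0.000835
DUDDUU: M=72.3534, payoff=0.0000, prob=0.000835
UUDDUU: M=112.2002, payoff=0.7002, prob=0.007101
DDUDUU: M=67.6200, payoff=0.0000, prob=0.000835
UDUDUU: M=104.8600, payoff=0.0000, prob=0.007101
DUUDUU: M=77.4181, payoff=0.0000, prob=0.007101
UUUDUU: M=120.0542, payoff=8.5542, prob=0.060361
DDDUUU: M=67.6200, payoff=0.0000, prob=0.000835
UDDUUU: M=104.8600, payoff=0.0000, prob=0.007101
DUDUUU: M=72.3534, payoff=0.0000, prob=0.007101
UUDUUU: M=112.2002, payoff=0.7002, prob=0.060361
DDUUUU: M=67.6200, payoff=0.0000, prob=0.007101
UDUUUU: M=104.8600, payoff=0.0000, prob=0.060361
DUUUUU: M=94.8405, payoff=0.0000, prob=0.060361
UUUUUU: M=147.0716, payoff=35.5716, prob=0.513064
Price = Σ prob·payoff / R^6 = 21.664867 / 1.194052 = 18.1440

price = 18.1440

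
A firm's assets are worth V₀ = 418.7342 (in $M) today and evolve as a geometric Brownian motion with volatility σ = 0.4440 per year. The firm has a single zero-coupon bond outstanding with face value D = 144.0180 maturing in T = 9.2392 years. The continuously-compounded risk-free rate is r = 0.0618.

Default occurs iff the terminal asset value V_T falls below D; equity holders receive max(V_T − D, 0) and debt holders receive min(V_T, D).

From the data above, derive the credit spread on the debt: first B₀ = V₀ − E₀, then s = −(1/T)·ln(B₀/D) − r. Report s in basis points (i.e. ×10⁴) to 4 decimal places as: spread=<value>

spread=167.3559

Equity is a call on the firm's assets struck at D = 144.0180:
d₁ = [ln(V₀/D) + (r + σ²/2)T] / (σ√T)
   = [ln(418.7342/144.0180) + (0.0618 + 0.5·0.4440²)·9.2392] / (0.4440·√9.2392)
   = [1.067298 + 1.481672] / 1.349585 = 1.888707
d₂ = d₁ − σ√T = 1.888707 − 1.349585 = 0.539122
N(d₁) = 0.970534,  N(d₂) = 0.705099,  e^(−rT) = 0.564970
E₀ = V₀·N(d₁) − D·e^(−rT)·N(d₂)
   = 418.7342·0.970534 − 144.0180·0.564970·0.705099 = 349.025002
B₀ = V₀ − E₀ = 418.7342 − 349.025002 = 69.709198
spread = −(1/T)·ln(B₀/D) − r = −(1/9.2392)·ln(69.709198/144.0180) − 0.0618 = 0.01673559
in basis points: 0.01673559 × 10⁴ = 167.3559 bp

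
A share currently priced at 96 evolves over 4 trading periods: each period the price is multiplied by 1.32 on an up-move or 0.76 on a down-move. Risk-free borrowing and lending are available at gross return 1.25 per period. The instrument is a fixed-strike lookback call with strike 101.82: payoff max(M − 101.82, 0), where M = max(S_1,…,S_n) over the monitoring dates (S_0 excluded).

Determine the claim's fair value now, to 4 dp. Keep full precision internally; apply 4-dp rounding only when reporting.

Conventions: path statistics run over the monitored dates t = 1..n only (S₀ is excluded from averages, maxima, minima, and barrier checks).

price = 57.1096

Set p* = 0.8750 (from d < R < u); the path-dependent value is the discounted p*-expectation over all price paths.
Enumerate all 2^4 = 16 price paths (U = up ×1.32, D = down ×0.76); each path with k up-moves has probability p*^k·(1−p*)^(4−k).
DDDD: M=72.9600, payoff=0.0000, prob=0.000244
UDDD: M=126.7200, payoff=24.9000, prob=0.001709
DUDD: M=96.3072, payoff=0.0000, prob=0.001709
UUDD: M=167.2704, payoff=65.4504, prob=0.011963
DDUD: M=73.1935, payoff=0.0000, prob=0.001709
UDUD: M=127.1255, payoff=25.3055, prob=0.011963
DUUD: M=127.1255, payoff=25.3055, prob=0.011963
UUUD: M=220.7969, payoff=118.9769, prob=0.083740
DDDU: M=72.9600, payoff=0.0000, prob=0.001709
UDDU: M=126.7200, payoff=24.9000, prob=0.011963
DUDU: M=96.6154, payoff=0.0000, prob=0.011963
UUDU: M=167.8057, payoff=65.9857, prob=0.083740
DDUU: M=96.6154, payoff=0.0000, prob=0.011963
UDUU: M=167.8057, payoff=65.9857, prob=0.083740
DUUU: M=167.8057, payoff=65.9857, prob=0.083740
UUUU: M=291.4519, payoff=189.6319, prob=0.586182
Price = Σ prob·payoff / R^4 = 139.427745 / 2.441406 = 57.1096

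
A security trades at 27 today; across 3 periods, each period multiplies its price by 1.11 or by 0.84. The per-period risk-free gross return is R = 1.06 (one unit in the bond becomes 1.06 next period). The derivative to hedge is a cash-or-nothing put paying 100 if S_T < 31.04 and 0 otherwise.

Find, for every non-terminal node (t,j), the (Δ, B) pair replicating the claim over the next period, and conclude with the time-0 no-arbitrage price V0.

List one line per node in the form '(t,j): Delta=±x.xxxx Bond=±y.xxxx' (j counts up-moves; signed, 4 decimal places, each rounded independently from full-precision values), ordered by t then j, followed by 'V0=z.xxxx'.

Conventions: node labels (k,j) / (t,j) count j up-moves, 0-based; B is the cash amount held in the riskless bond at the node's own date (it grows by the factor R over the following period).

No-arbitrage ⇒ martingale measure with p* = (R−d)/(u−d) = 0.8148.
At maturity the claim pays: V(3,0)=100.0000, V(3,1)=100.0000, V(3,2)=100.0000, V(3,3)=0.0000
  t=2,j=0: stock 19.0512 → up 21.1468 (V=100.0000), down 16.0030 (V=100.0000). Price 94.3396; hedge Δ=0.0000, bond B=94.3396.
  t=2,j=1: stock 25.1748 → up 27.9440 (V=100.0000), down 21.1468 (V=100.0000). Price 94.3396; hedge Δ=0.0000, bond B=94.3396.
  t=2,j=2: stock 33.2667 → up 36.9260 (V=0.0000), down 27.9440 (V=100.0000). Price 17.4703; hedge Δ=-11.1334, bond B=387.8407.
  t=1,j=0: stock 22.6800 → up 25.1748 (V=94.3396), down 19.0512 (V=94.3396). Price 88.9996; hedge Δ=0.0000, bond B=88.9996.
  t=1,j=1: stock 29.9700 → up 33.2667 (V=17.4703), down 25.1748 (V=94.3396). Price 29.9107; hedge Δ=-9.4995, bond B=314.6119.
  t=0,j=0: stock 27.0000 → up 29.9700 (V=29.9107), down 22.6800 (V=88.9996). Price 38.5407; hedge Δ=-8.1055, bond B=257.3885.
Verification: the root portfolio costs Δ(0,0)·S0 + B(0,0) = 38.5407, matching V0.

(0,0): Delta=-8.1055 Bond=257.3885
(1,0): Delta=0.0000 Bond=88.9996
(1,1): Delta=-9.4995 Bond=314.6119
(2,0): Delta=0.0000 Bond=94.3396
(2,1): Delta=0.0000 Bond=94.3396
(2,2): Delta=-11.1334 Bond=387.8407
V0=38.5407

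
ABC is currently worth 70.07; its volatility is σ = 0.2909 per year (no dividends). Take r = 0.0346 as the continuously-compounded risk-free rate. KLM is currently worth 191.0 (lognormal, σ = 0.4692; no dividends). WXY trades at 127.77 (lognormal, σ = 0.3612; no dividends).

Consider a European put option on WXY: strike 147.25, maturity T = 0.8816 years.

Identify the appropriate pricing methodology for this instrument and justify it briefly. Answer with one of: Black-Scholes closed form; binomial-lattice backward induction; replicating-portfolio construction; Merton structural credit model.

Key observation: the instrument is a plain European put (strike 147.25) on a lognormal asset; the exact continuous-time formula applies directly.

framework: Black-Scholes closed form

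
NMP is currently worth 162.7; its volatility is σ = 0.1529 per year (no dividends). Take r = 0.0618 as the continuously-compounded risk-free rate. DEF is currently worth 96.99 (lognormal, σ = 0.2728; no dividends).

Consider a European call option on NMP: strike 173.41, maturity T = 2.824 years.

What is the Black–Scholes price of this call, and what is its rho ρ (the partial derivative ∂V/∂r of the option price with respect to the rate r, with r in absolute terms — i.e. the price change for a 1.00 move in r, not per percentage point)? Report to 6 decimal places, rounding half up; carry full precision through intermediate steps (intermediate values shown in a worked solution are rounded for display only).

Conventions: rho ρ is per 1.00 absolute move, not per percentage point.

price = 25.722712
ρ = 254.552760

σ√T = 0.1529·√2.824 = 0.256945
d₁ = (ln(S/K) + (r+σ²/2)T) / (σ√T) = (ln(162.7/173.41) + (0.0618+0.1529²/2)·2.824) / 0.256945 = (-0.063751 + 0.207534) / 0.256945 = 0.559586
d₂ = d₁ − σ√T = 0.559586 − 0.256945 = 0.302642
e^{−rT} = 0.839857
N(d₁) = 0.712119,  N(d₂) = 0.618918
Call price V = S·N(d₁) − K·e^{−rT}·N(d₂) = 115.861791 − 90.139079 = 25.722712
ρ = K·T·e^{−rT}·N(d₂) = 254.552760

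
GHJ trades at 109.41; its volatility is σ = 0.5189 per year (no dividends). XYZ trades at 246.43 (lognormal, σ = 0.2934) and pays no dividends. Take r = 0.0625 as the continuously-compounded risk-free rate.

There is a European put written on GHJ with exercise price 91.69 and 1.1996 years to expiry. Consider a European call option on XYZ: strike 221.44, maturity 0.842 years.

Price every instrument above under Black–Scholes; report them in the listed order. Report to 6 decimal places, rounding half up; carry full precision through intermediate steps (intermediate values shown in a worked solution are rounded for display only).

price(GHJ put K=91.69) = 11.611684
price(XYZ call K=221.44) = 46.748218

[GHJ put K=91.69]
σ√T = 0.5189·√1.1996 = 0.568332
d₁ = (ln(S/K) + (r+σ²/2)T) / (σ√T) = (ln(109.41/91.69) + (0.0625+0.5189²/2)·1.1996) / 0.568332 = (0.176689 + 0.236475) / 0.568332 = 0.726978
d₂ = d₁ − σ√T = 0.726978 − 0.568332 = 0.158646
e^{−rT} = 0.927767
N(−d₁) = 0.233620,  N(−d₂) = 0.436974
price = K·e^{−rT}·N(−d₂) − S·N(−d₁) = 37.172030 − 25.560346 = 11.611684
[XYZ call K=221.44]
σ√T = 0.2934·√0.842 = 0.269225
d₁ = (ln(S/K) + (r+σ²/2)T) / (σ√T) = (ln(246.43/221.44) + (0.0625+0.2934²/2)·0.842) / 0.269225 = (0.106926 + 0.088866) / 0.269225 = 0.727244
d₂ = d₁ − σ√T = 0.727244 − 0.269225 = 0.458018
e^{−rT} = 0.948736
N(d₁) = 0.766462,  N(d₂) = 0.676530
price = S·N(d₁) − K·e^{−rT}·N(d₂) = 188.879133 − 142.130915 = 46.748218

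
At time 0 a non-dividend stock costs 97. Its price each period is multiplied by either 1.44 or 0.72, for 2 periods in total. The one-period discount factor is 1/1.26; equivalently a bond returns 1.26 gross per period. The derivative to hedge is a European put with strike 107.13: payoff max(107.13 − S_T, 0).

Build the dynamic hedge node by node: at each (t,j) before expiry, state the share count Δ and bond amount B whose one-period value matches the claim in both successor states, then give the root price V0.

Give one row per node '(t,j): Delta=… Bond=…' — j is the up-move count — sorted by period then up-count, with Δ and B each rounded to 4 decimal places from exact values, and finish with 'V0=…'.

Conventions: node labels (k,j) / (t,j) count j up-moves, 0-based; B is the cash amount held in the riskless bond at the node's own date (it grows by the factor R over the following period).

(0,0): Delta=-0.1988 Bond=23.0682
(1,0): Delta=-1.0000 Bond=85.0238
(1,1): Delta=-0.0652 Bond=10.4133
V0=3.7875

No-arbitrage ⇒ martingale measure with p* = (R−d)/(u−d) = 0.7500.
Expiry values: V(2,0)=56.8452, V(2,1)=6.5604, V(2,2)=0.0000
(1,0): S=69.8400. Δ = (V_up−V_dn)/(S_up−S_dn) = (6.5604−56.8452)/(100.5696−50.2848) = -1.0000. V = [p*·6.5604 + (1−p*)·56.8452]/1.26 = 15.1838. B = V − Δ·S = 85.0238.
(1,1): S=139.6800. Δ = (V_up−V_dn)/(S_up−S_dn) = (0.0000−6.5604)/(201.1392−100.5696) = -0.0652. V = [p*·0.0000 + (1−p*)·6.5604]/1.26 = 1.3017. B = V − Δ·S = 10.4133.
(0,0): S=97.0000. Δ = (V_up−V_dn)/(S_up−S_dn) = (1.3017−15.1838)/(139.6800−69.8400) = -0.1988. V = [p*·1.3017 + (1−p*)·15.1838]/1.26 = 3.7875. B = V − Δ·S = 23.0682.
As a check, the time-0 holding Δ(0,0)·S0 + B(0,0) comes to 3.7875 — exactly V0.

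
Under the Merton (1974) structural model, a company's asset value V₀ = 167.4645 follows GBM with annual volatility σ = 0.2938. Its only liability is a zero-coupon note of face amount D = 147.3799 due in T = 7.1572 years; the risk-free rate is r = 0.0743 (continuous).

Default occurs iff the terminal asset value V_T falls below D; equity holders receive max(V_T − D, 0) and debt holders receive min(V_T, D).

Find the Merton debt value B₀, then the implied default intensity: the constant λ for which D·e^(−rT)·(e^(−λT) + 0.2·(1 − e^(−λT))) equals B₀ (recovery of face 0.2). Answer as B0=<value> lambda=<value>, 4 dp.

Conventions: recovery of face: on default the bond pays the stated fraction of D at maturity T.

B0=76.4581 lambda=0.0221

Work the structural quantities from V₀ = 167.4645 against face 147.3799:
d₁ = [ln(V₀/D) + (r + σ²/2)T] / (σ√T)
   = [ln(167.4645/147.3799) + (0.0743 + 0.5·0.2938²)·7.1572] / (0.2938·√7.1572)
   = [0.127758 + 0.840679] / 0.786001 = 1.232106
d₂ = d₁ − σ√T = 1.232106 − 0.786001 = 0.446104
N(d₁) = 0.891045,  N(d₂) = 0.672239,  e^(−rT) = 0.587558
E₀ = V₀·N(d₁) − D·e^(−rT)·N(d₂)
   = 167.4645·0.891045 − 147.3799·0.587558·0.672239 = 91.006392
B₀ = V₀ − E₀ = 167.4645 − 91.006392 = 76.458108
e^(−λT) = (B₀·e^(rT)/D − 0.2)/(1 − 0.2) = (76.4581·1.701959/147.3799 − 0.2)/0.8 = 0.85368302
λ = −ln(0.85368302)/7.1572 = 0.022103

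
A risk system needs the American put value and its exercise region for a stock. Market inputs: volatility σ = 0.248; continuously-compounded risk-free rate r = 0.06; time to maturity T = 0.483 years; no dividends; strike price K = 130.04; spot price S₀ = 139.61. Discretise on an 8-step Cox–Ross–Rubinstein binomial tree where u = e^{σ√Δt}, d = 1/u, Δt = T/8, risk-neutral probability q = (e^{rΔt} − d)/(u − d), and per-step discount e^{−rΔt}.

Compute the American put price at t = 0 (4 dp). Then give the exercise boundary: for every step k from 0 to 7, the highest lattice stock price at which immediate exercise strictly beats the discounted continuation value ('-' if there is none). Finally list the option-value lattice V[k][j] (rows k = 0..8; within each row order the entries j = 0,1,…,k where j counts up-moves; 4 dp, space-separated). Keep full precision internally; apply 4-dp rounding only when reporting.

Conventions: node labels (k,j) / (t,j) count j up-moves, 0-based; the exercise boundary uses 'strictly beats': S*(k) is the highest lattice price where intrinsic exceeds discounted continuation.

price = 4.3725
boundary = - - - - 109.4103 102.9423 109.4103 116.2848
tree:
4.3725
6.7571 2.1533
10.1520 3.6016 0.8020
14.7553 5.8803 1.4771 0.1708
20.6297 9.3167 2.6794 0.3531 0.0000
27.0977 14.2099 4.7656 0.7299 0.0000 0.0000
33.1834 20.6297 8.2528 1.5089 0.0000 0.0000 0.0000
38.9093 27.0977 13.7552 3.1194 0.0000 0.0000 0.0000 0.0000
44.2967 33.1834 20.6297 6.4488 0.0000 0.0000 0.0000 0.0000 0.0000

Δt=0.06037, u=1.06283, d=0.94088, q=0.51453, disc=e^(-rΔt)=0.99638
k=8 terminal: V=max(K-S,0) → 44.2967 33.1834 20.6297 6.4488 0.0000 0.0000 0.0000 0.0000 0.0000
k=7: j=0 S=91.1307 intr=38.9093 cont=38.4391 V=38.9093[EX]; j=1 S=102.9423 intr=27.0977 cont=26.6275 V=27.0977[EX]; j=2 S=116.2848 intr=13.7552 cont=13.2850 V=13.7552[EX]; j=3 S=131.3566 intr=0.0000 cont=3.1194 V=3.1194[hold]; j=4 S=148.3820 intr=0.0000 cont=0.0000 V=0.0000[hold]; j=5 S=167.6140 intr=0.0000 cont=0.0000 V=0.0000[hold]; j=6 S=189.3387 intr=0.0000 cont=0.0000 V=0.0000[hold]; j=7 S=213.8791 intr=0.0000 cont=0.0000 V=0.0000[hold]  S*(7)=116.2848
k=6: j=0 S=96.8566 intr=33.1834 cont=32.7132 V=33.1834[EX]; j=1 S=109.4103 intr=20.6297 cont=20.1595 V=20.6297[EX]; j=2 S=123.5912 intr=6.4488 cont=8.2528 V=8.2528[hold]; j=3 S=139.6100 intr=0.0000 cont=1.5089 V=1.5089[hold]; j=4 S=157.7051 intr=0.0000 cont=0.0000 V=0.0000[hold]; j=5 S=178.1455 intr=0.0000 cont=0.0000 V=0.0000[hold]; j=6 S=201.2352 intr=0.0000 cont=0.0000 V=0.0000[hold]  S*(6)=109.4103
k=5: j=0 S=102.9423 intr=27.0977 cont=26.6275 V=27.0977[EX]; j=1 S=116.2848 intr=13.7552 cont=14.2099 V=14.2099[hold]; j=2 S=131.3566 intr=0.0000 cont=4.7656 V=4.7656[hold]; j=3 S=148.3820 intr=0.0000 cont=0.7299 V=0.7299[hold]; j=4 S=167.6140 intr=0.0000 cont=0.0000 V=0.0000[hold]; j=5 S=189.3387 intr=0.0000 cont=0.0000 V=0.0000[hold]  S*(5)=102.9423
k=4: j=0 S=109.4103 intr=20.6297 cont=20.3925 V=20.6297[EX]; j=1 S=123.5912 intr=6.4488 cont=9.3167 V=9.3167[hold]; j=2 S=139.6100 intr=0.0000 cont=2.6794 V=2.6794[hold]; j=3 S=157.7051 intr=0.0000 cont=0.3531 V=0.3531[hold]; j=4 S=178.1455 intr=0.0000 cont=0.0000 V=0.0000[hold]  S*(4)=109.4103
k=3: j=0 S=116.2848 intr=13.7552 cont=14.7553 V=14.7553[hold]; j=1 S=131.3566 intr=0.0000 cont=5.8803 V=5.8803[hold]; j=2 S=148.3820 intr=0.0000 cont=1.4771 V=1.4771[hold]; j=3 S=167.6140 intr=0.0000 cont=0.1708 V=0.1708[hold]  S*(3)=-
k=2: j=0 S=123.5912 intr=6.4488 cont=10.1520 V=10.1520[hold]; j=1 S=139.6100 intr=0.0000 cont=3.6016 V=3.6016[hold]; j=2 S=157.7051 intr=0.0000 cont=0.8020 V=0.8020[hold]  S*(2)=-
k=1: j=0 S=131.3566 intr=0.0000 cont=6.7571 V=6.7571[hold]; j=1 S=148.3820 intr=0.0000 cont=2.1533 V=2.1533[hold]  S*(1)=-
k=0: j=0 S=139.6100 intr=0.0000 cont=4.3725 V=4.3725[hold]  S*(0)=-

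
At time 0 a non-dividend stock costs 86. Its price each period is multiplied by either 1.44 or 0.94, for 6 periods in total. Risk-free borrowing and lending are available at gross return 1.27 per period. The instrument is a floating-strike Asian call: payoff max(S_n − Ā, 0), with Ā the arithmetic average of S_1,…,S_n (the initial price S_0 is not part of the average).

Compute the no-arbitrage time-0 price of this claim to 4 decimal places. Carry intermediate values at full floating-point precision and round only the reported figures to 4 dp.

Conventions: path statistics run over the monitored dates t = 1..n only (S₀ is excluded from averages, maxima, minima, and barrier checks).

Under the martingale measure an up-move has probability p* = 0.6600; value the claim as the probability-weighted average of per-path payoffs, discounted 6 periods at R = 1.27.
Enumerate all 2^6 = 64 price paths (U = up ×1.44, D = down ×0.94); each path with k up-moves has probability p*^k·(1−p*)^(6−k).
DDDDDD: Ā=69.6415, payoff=0.0000, prob=0.001545
UDDDDD: Ā=106.6848, payoff=0.0000, prob=0.002999
DUDDDD: Ā=99.5181, payoff=0.0000, prob=0.002999
UUDDDD: Ā=152.4533, payoff=0.0000, prob=0.005821
DDUDDD: Ā=92.7815, payoff=0.0000, prob=0.002999
UDUDDD: Ā=142.1333, payoff=0.0000, prob=0.005821
DUUDDD: Ā=134.9666, payoff=4.2640, prob=0.005821
UUUDDD: Ā=206.7574, payoff=6.5321, prob=0.011300
DDDUDD: Ā=86.4490, payoff=4.4377, prob=0.002999
UDDUDD: Ā=132.4325, payoff=6.7981, prob=0.005821
DUDUDD: Ā=125.2658, payoff=13.9648, prob=0.005821
UUDUDD: Ā=191.8966, payoff=21.3929, prob=0.011300
DDUUDD: Ā=118.5292, payoff=20.7015, prob=0.005821
UDUUDD: Ā=181.5766, payoff=31.7129, prob=0.011300
DUUUDD: Ā=174.4099, payoff=38.8796, prob=0.011300
UUUUDD: Ā=267.1812, payoff=59.5602, prob=0.021935
DDDDUD: Ā=80.4965, payoff=10.3902, prob=0.002999
UDDDUD: Ā=123.3138, payoff=15.9169, prob=0.005821
DUDDUD: Ā=116.1471, payoff=23.0836, prob=0.005821
UUDDUD: Ā=177.9274, payoff=35.3621, prob=0.011300
DDUDUD: Ā=109.4104, payoff=29.8202, prob=0.005821
UDUDUD: Ā=167.6074, payoff=45.6821, prob=0.011300
DUUDUD: Ā=160.4408, payoff=52.8487, prob=0.011300
UUUDUD: Ā=245.7816, payoff=80.9597, prob=0.021935
DDDUUD: Ā=103.0780, payoff=36.1527, prob=0.005821
UDDUUD: Ā=157.9066, payoff=55.3829, prob=0.011300
DUDUUD: Ā=150.7400, payoff=62.5495, prob=0.011300
UUDUUD: Ā=230.9208, payoff=95.8205, prob=0.021935
DDUUUD: Ā=144.0033, payoff=69.2862, prob=0.011300
UDUUUD: Ā=220.6008, payoff=106.1405, prob=0.021935
DUUUUD: Ā=213.4342, payoff=113.3072, prob=0.021935
UUUUUD: Ā=326.9630, payoff=173.5770, prob=0.042579
DDDDDU: Ā=74.9011, payoff=15.9856, prob=0.002999
UDDDDU: Ā=114.7421, payoff=24.4885, prob=0.005821
DUDDDU: Ā=107.5755, payoff=31.6552, prob=0.005821
UUDDDU: Ā=164.7964, payoff=48.4931, prob=0.011300
DDUDDU: Ā=100.8388, payoff=38.3919, prob=0.005821
UDUDDU: Ā=154.4764, payoff=58.8131, prob=0.011300
DUUDDU: Ā=147.3098, payoff=65.9797, prob=0.011300
UUUDDU: Ā=225.6660, payoff=101.0753, prob=0.021935
DDDUDU: Ā=94.5063, payoff=44.7243, prob=0.005821
UDDUDU: Ā=144.7756, payoff=68.5139, prob=0.011300
DUDUDU: Ā=137.6090, payoff=75.6805, prob=0.011300
UUDUDU: Ā=210.8052, payoff=115.9361, prob=0.021935
DDUUDU: Ā=130.8723, payoff=82.4172, prob=0.011300
UDUUDU: Ā=200.4852, payoff=126.2561, prob=0.021935
DUUUDU: Ā=193.3186, payoff=133.4228, prob=0.021935
UUUUDU: Ā=296.1476, payoff=204.3924, prob=0.042579
DDDDUU: Ā=88.5538, payoff=50.6768, prob=0.005821
UDDDUU: Ā=135.6569, payoff=77.6326, prob=0.011300
DUDDUU: Ā=128.4902, payoff=84.7993, prob=0.011300
UUDDUU: Ā=196.8361, payoff=129.9053, prob=0.021935
DDUDUU: Ā=121.7536, payoff=91.5359, prob=0.011300
UDUDUU: Ā=186.5161, payoff=140.2253, prob=0.021935
DUUDUU: Ā=179.3494, payoff=147.3919, prob=0.021935
UUUDUU: Ā=274.7481, payoff=225.7919, prob=0.042579
DDDUUU: Ā=115.4211, payoff=97.8684, prob=0.011300
UDDUUU: Ā=176.8153, payoff=149.9261, prob=0.021935
DUDUUU: Ā=169.6486, payoff=157.0927, prob=0.021935
UUDUUU: Ā=259.8873, payoff=240.6527, prob=0.042579
DDUUUU: Ā=162.9120, payoff=163.8294, prob=0.021935
UDUUUU: Ā=249.5673, payoff=250.9727, prob=0.042579
DUUUUU: Ā=242.4006, payoff=258.1394, prob=0.042579
UUUUUU: Ā=371.3371, payoff=395.4476, prob=0.082654
Price = Σ prob·payoff / R^6 = 145.568845 / 4.195873 = 34.6933

price = 34.6933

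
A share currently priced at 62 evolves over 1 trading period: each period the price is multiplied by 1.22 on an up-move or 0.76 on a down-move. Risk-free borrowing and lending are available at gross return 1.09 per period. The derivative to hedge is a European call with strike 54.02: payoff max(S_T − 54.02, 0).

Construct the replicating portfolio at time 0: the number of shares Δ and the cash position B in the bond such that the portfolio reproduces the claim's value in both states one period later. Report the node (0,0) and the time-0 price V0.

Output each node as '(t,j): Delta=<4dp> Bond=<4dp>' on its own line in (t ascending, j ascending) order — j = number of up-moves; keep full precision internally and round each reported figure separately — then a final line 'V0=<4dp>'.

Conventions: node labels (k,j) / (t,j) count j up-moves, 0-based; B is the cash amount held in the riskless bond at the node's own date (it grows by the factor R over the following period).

(0,0): Delta=0.7581 Bond=-32.7706
V0=14.2294

Under the risk-neutral measure, an up-move has probability p* = (R−d)/(u−d) = 0.7174 and values discount at R = 1.09.
At maturity the claim pays: V(1,0)=0.0000, V(1,1)=21.6200
  t=0,j=0: stock 62.0000 → up 75.6400 (V=21.6200), down 47.1200 (V=0.0000). Price 14.2294; hedge Δ=0.7581, bond B=-32.7706.
Verification: the root portfolio costs Δ(0,0)·S0 + B(0,0) = 14.2294, matching V0.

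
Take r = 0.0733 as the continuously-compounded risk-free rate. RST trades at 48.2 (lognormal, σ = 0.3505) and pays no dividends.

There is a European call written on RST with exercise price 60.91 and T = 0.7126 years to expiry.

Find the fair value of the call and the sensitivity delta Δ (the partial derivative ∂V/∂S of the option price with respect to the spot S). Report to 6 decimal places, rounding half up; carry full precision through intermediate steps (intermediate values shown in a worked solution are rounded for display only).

price = 2.557779
Δ = 0.320421

σ√T = 0.3505·√0.7126 = 0.295877
d₁ = (ln(S/K) + (r+σ²/2)T) / (σ√T) = (ln(48.2/60.91) + (0.0733+0.3505²/2)·0.7126) / 0.295877 = (-0.234038 + 0.096005) / 0.295877 = -0.466523
d₂ = d₁ − σ√T = -0.466523 − 0.295877 = -0.762399
e^{−rT} = 0.949107
N(d₁) = 0.320421,  N(d₂) = 0.222911
Call price V = S·N(d₁) − K·e^{−rT}·N(d₂) = 15.444280 − 12.886501 = 2.557779
Δ = N(d₁) = 0.320421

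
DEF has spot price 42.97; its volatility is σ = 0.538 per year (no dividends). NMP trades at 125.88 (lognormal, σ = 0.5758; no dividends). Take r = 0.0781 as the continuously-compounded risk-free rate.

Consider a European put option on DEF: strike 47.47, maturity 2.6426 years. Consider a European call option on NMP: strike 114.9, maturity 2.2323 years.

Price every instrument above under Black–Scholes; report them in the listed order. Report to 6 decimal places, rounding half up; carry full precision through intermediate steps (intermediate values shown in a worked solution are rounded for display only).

[DEF put K=47.47]
σ√T = 0.538·√2.6426 = 0.874577
d₁ = (ln(S/K) + (r+σ²/2)T) / (σ√T) = (ln(42.97/47.47) + (0.0781+0.538²/2)·2.6426) / 0.874577 = (-0.099596 + 0.588829) / 0.874577 = 0.559395
d₂ = d₁ − σ√T = 0.559395 − 0.874577 = -0.315182
e^{−rT} = 0.813518
N(−d₁) = 0.287946,  N(−d₂) = 0.623688
price = K·e^{−rT}·N(−d₂) − S·N(−d₁) = 24.085412 − 12.373048 = 11.712365
[NMP call K=114.9]
σ√T = 0.5758·√2.2323 = 0.860296
d₁ = (ln(S/K) + (r+σ²/2)T) / (σ√T) = (ln(125.88/114.9) + (0.0781+0.5758²/2)·2.2323) / 0.860296 = (0.091267 + 0.544397) / 0.860296 = 0.738890
d₂ = d₁ − σ√T = 0.738890 − 0.860296 = -0.121406
e^{−rT} = 0.840009
N(d₁) = 0.770013,  N(d₂) = 0.451685
price = S·N(d₁) − K·e^{−rT}·N(d₂) = 96.929250 − 43.595271 = 53.333980

price(DEF put K=47.47) = 11.712365
price(NMP call K=114.9) = 53.333980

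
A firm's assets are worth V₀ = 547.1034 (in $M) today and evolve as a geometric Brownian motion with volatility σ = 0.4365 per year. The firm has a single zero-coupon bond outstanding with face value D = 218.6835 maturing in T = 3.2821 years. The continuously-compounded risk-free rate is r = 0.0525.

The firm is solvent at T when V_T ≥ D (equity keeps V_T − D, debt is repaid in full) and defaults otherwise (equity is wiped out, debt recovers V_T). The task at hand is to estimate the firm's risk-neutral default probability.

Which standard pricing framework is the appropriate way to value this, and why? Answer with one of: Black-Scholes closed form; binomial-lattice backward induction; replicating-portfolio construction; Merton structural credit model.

Key observation: the question is about default risk generated by asset-value dynamics against a debt face of 218.6835 — the structural framework prices exactly that.

framework: Merton structural credit model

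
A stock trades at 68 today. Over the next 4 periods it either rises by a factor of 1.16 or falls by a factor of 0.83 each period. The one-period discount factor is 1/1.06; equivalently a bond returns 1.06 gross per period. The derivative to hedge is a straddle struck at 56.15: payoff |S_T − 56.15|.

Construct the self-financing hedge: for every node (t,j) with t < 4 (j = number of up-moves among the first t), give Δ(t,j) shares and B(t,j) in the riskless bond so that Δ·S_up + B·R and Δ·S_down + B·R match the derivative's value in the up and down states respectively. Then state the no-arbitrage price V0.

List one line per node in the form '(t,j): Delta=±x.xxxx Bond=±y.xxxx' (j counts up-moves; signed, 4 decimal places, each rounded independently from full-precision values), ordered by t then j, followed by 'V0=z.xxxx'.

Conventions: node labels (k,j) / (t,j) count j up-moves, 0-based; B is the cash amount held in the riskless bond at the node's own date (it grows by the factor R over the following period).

(0,0): Delta=0.8146 Bond=-30.1889
(1,0): Delta=0.4414 Bond=-10.9410
(1,1): Delta=0.9306 Bond=-41.1565
(2,0): Delta=-0.4143 Bond=28.4903
(2,1): Delta=0.7076 Bond=-29.0269
(2,2): Delta=1.0000 Bond=-49.9733
(3,0): Delta=-1.0000 Bond=52.9717
(3,1): Delta=-0.2321 Bond=20.2989
(3,2): Delta=1.0000 Bond=-52.9717
(3,3): Delta=1.0000 Bond=-52.9717
V0=25.2006

Since d<R<u, set p* = (R−d)/(u−d) = 0.6970; price each node as the discounted p*-expectation of its children.
Expiry values: V(4,0)=23.8783, V(4,1)=11.0474, V(4,2)=6.8849, V(4,3)=31.9470, V(4,4)=66.9735
  t=3,j=0: stock 38.8815 → up 45.1026 (V=11.0474), down 32.2717 (V=23.8783). Price 14.0902; hedge Δ=-1.0000, bond B=52.9717.
  t=3,j=1: stock 54.3404 → up 63.0349 (V=6.8849), down 45.1026 (V=11.0474). Price 7.6852; hedge Δ=-0.2321, bond B=20.2989.
  t=3,j=2: stock 75.9457 → up 88.0970 (V=31.9470), down 63.0349 (V=6.8849). Price 22.9740; hedge Δ=1.0000, bond B=-52.9717.
  t=3,j=3: stock 106.1409 → up 123.1235 (V=66.9735), down 88.0970 (V=31.9470). Price 53.1692; hedge Δ=1.0000, bond B=-52.9717.
  t=2,j=0: stock 46.8452 → up 54.3404 (V=7.6852), down 38.8815 (V=14.0902). Price 9.0812; hedge Δ=-0.4143, bond B=28.4903.
  t=2,j=1: stock 65.4704 → up 75.9457 (V=22.9740), down 54.3404 (V=7.6852). Price 17.3028; hedge Δ=0.7076, bond B=-29.0269.
  t=2,j=2: stock 91.5008 → up 106.1409 (V=53.1692), down 75.9457 (V=22.9740). Price 41.5275; hedge Δ=1.0000, bond B=-49.9733.
  t=1,j=0: stock 56.4400 → up 65.4704 (V=17.3028), down 46.8452 (V=9.0812). Price 13.9730; hedge Δ=0.4414, bond B=-10.9410.
  t=1,j=1: stock 78.8800 → up 91.5008 (V=41.5275), down 65.4704 (V=17.3028). Price 32.2516; hedge Δ=0.9306, bond B=-41.1565.
  t=0,j=0: stock 68.0000 → up 78.8800 (V=32.2516), down 56.4400 (V=13.9730). Price 25.2006; hedge Δ=0.8146, bond B=-30.1889.
Verification: the root portfolio costs Δ(0,0)·S0 + B(0,0) = 25.2006, matching V0.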